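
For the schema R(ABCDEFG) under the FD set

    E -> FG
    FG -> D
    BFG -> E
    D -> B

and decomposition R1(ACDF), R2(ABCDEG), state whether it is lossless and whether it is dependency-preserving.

Lossless test: (ACD)⁺ = {ABCD}, which is a superkey of neither fragment — lossy.
Dependency preservation: the restricted closure of {E} across the fragments never reaches {FG}, so E → FG cannot be enforced without a join — not preserved.

lossy and not dependency-preserving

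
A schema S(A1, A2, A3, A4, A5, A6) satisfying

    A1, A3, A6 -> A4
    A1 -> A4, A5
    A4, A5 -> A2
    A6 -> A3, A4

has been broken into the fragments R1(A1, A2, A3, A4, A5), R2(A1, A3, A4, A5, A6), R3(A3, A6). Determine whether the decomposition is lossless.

Chase test. Columns are A1, A2, A3, A4, A5, A6; row i has aⱼ where attribute j ∈ Ri, else bᵢⱼ.
Initial tableau (one row per fragment):
  row 1: a1 a2 a3 a4 a5 b16
  row 2: a1 b22 a3 a4 a5 a6
  row 3: b31 b32 a3 b34 b35 a6
Rows 1 and 2 agree on A4, A5; apply A4, A5→A2 and equate their A2 entries.
Rows 2 and 3 agree on A6; apply A6→A3, A4 and equate their A3, A4 entries.
Row 2 is now all distinguished symbols — the join is lossless.

Yes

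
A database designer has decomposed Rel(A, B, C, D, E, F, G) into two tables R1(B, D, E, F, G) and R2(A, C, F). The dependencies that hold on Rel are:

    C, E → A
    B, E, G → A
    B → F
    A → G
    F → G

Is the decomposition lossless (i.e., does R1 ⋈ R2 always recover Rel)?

Common attributes: R1 ∩ R2 = {F}.
Closure of {F}: F → G applies, adding G. So (F)⁺ = {F, G}.
The closure contains neither all of R1 = {B, D, E, F, G} nor all of R2 = {A, C, F}, so the common attributes are not a superkey of either fragment. The join is lossy.

No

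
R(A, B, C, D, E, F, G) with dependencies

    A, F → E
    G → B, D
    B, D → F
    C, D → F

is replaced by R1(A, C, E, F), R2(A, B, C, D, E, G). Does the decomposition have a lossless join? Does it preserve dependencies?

lossy and not dependency-preserving

Lossless test: (A, C, E)⁺ = {A, C, E}, which is a superkey of neither fragment — lossy.
Dependency preservation: the restricted closure of {B, D} across the fragments never reaches {F}, so B, D → F cannot be enforced without a join — not preserved.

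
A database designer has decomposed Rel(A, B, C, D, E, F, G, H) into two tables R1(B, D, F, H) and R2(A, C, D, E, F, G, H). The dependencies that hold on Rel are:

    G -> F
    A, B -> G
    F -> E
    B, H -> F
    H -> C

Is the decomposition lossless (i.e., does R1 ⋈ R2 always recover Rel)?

No

Common attributes: R1 ∩ R2 = {D, F, H}.
Closure of {D, F, H}: F → E applies, adding E; H → C applies, adding C. So (D, F, H)⁺ = {C, D, E, F, H}.
The closure contains neither all of R1 = {B, D, F, H} nor all of R2 = {A, C, D, E, F, G, H}, so the common attributes are not a superkey of either fragment. The join is lossy.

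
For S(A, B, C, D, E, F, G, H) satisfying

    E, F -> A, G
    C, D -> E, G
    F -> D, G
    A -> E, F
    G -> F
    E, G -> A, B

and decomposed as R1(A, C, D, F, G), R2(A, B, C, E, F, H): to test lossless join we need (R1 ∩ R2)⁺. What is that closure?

R1 ∩ R2 = {A, C, F}.
F → D, G applies, adding D, G
A → E, F applies, adding E
E, G → A, B applies, adding B
Closure: {A, B, C, D, E, F, G}.

A, B, C, D, E, F, G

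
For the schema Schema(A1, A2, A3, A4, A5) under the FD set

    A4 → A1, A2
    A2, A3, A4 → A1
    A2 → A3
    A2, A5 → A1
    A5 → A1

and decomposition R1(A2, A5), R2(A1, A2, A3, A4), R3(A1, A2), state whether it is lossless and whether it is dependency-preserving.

Lossless test (chase): Rows 1 and 2 agree on A2; apply A2→A3 and equate their A3 entries. Rows 1 and 3 agree on A2; apply A2→A3 and equate their A3 entries. No row becomes fully distinguished — the join is lossy.
Dependency preservation: the restricted closure of {A2, A5} across the fragments never reaches {A1}, so A2, A5 → A1 cannot be enforced without a join — not preserved.

lossy and not dependency-preserving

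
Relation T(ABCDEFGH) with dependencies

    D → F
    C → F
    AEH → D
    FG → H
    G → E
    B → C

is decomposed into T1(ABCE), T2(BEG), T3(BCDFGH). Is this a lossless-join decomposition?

No

Chase test. Columns are ABCDEFGH; row i has aⱼ where attribute j ∈ Ti, else bᵢⱼ.
Initial tableau (one row per fragment):
  row 1: a1 a2 a3 b14 a5 b16 b17 b18
  row 2: b21 a2 b23 b24 a5 b26 a7 b28
  row 3: b31 a2 a3 a4 b35 a6 a7 a8
Rows 1 and 3 agree on C; apply C→F and equate their F entries.
Rows 2 and 3 agree on G; apply G→E and equate their E entries.
Rows 1 and 2 agree on B; apply B→C and equate their C entries.
Rows 1 and 2 agree on C; apply C→F and equate their F entries.
Rows 2 and 3 agree on FG; apply FG→H and equate their H entries.
No row becomes fully distinguished — the join is lossy.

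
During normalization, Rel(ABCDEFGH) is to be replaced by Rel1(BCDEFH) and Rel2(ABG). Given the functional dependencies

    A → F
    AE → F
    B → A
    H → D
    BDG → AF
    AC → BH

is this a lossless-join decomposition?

No

Common attributes: Rel1 ∩ Rel2 = {B}.
Closure of {B}: B → A applies, adding A; A → F applies, adding F. So (B)⁺ = {ABF}.
The closure contains neither all of Rel1 = {BCDEFH} nor all of Rel2 = {ABG}, so the common attributes are not a superkey of either fragment. The join is lossy.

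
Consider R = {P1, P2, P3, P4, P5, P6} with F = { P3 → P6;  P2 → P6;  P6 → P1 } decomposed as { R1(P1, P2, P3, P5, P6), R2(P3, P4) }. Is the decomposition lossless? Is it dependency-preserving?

Lossless test: (P3)⁺ = {P1, P3, P6}, which is a superkey of neither fragment — lossy.
Dependency preservation: every FD's attributes lie within a single fragment, so each can be enforced locally — preserved.

lossy but dependency-preserving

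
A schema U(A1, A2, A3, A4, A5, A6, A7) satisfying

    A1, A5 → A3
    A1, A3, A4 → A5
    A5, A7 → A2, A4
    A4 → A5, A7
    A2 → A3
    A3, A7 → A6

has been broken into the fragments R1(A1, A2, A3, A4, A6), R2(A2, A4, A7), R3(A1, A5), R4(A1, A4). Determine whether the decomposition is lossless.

Chase test. Columns are A1, A2, A3, A4, A5, A6, A7; row i has aⱼ where attribute j ∈ Ri, else bᵢⱼ.
Initial tableau (one row per fragment):
  row 1: a1 a2 a3 a4 b15 a6 b17
  row 2: b21 a2 b23 a4 b25 b26 a7
  row 3: a1 b32 b33 b34 a5 b36 b37
  row 4: a1 b42 b43 a4 b45 b46 b47
Rows 1 and 2 agree on A4; apply A4→A5, A7 and equate their A5, A7 entries.
Rows 1 and 4 agree on A4; apply A4→A5, A7 and equate their A5, A7 entries.
Rows 1 and 2 agree on A2; apply A2→A3 and equate their A3 entries.
Rows 1 and 2 agree on A3, A7; apply A3, A7→A6 and equate their A6 entries.
Rows 1 and 4 agree on A1, A5; apply A1, A5→A3 and equate their A3 entries.
Rows 1 and 4 agree on A5, A7; apply A5, A7→A2, A4 and equate their A2, A4 entries.
Rows 1 and 4 agree on A3, A7; apply A3, A7→A6 and equate their A6 entries.
No row becomes fully distinguished — the join is lossy.

No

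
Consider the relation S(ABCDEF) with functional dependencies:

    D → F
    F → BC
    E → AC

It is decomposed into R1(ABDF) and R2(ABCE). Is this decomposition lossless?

No

Common attributes: R1 ∩ R2 = {AB}.
No dependency enlarges {AB}, so (AB)⁺ = {AB}.
The closure contains neither all of R1 = {ABDF} nor all of R2 = {ABCE}, so the common attributes are not a superkey of either fragment. The join is lossy.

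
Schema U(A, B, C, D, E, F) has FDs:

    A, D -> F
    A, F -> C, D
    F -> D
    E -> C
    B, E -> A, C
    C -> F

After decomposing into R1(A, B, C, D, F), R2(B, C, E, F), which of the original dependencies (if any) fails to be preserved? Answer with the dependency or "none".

B, E -> A, C

Check B, E → A, C: no single fragment contains all of {A, B, C, E}, and the restricted closure of {B, E} across the fragments never reaches {A, C}.
A, D → F is preserved.
A, F → C, D is preserved.
F → D is preserved.
E → C is preserved.
C → F is preserved.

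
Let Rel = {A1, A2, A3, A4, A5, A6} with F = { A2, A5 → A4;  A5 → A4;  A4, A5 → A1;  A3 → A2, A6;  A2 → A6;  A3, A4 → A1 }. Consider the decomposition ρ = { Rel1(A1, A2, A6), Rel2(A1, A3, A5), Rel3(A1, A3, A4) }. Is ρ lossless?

Chase test. Columns are A1, A2, A3, A4, A5, A6; row i has aⱼ where attribute j ∈ Reli, else bᵢⱼ.
Initial tableau (one row per fragment):
  row 1: a1 a2 b13 b14 b15 a6
  row 2: a1 b22 a3 b24 a5 b26
  row 3: a1 b32 a3 a4 b35 b36
Rows 2 and 3 agree on A3; apply A3→A2, A6 and equate their A2, A6 entries.
No row becomes fully distinguished — the join is lossy.

No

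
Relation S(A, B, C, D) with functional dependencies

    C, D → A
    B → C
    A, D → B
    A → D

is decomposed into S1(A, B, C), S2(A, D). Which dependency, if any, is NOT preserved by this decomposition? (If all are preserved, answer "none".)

Check C, D → A: no single fragment contains all of {A, C, D}, and the restricted closure of {C, D} across the fragments never reaches {A}.
B → C is preserved.
A, D → B is preserved.
A → D is preserved.

C, D → A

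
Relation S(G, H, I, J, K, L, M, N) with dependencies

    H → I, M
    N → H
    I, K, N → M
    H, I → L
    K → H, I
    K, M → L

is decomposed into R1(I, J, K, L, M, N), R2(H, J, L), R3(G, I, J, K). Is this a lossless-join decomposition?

No

Chase test. Columns are G, H, I, J, K, L, M, N; row i has aⱼ where attribute j ∈ Ri, else bᵢⱼ.
Initial tableau (one row per fragment):
  row 1: b11 b12 a3 a4 a5 a6 a7 a8
  row 2: b21 a2 b23 a4 b25 a6 b27 b28
  row 3: a1 b32 a3 a4 a5 b36 b37 b38
Rows 1 and 3 agree on K; apply K→H, I and equate their H, I entries.
Rows 1 and 3 agree on H; apply H→I, M and equate their I, M entries.
Rows 1 and 3 agree on H, I; apply H, I→L and equate their L entries.
No row becomes fully distinguished — the join is lossy.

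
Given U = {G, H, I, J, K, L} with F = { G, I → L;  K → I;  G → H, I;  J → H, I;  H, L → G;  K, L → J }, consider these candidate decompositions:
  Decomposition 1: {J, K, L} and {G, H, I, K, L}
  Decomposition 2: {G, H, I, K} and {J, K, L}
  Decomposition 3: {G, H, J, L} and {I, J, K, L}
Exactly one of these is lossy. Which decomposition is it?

Decomposition 1: common = {K, L}, closure = {G, H, I, J, K, L} → lossless.
Decomposition 2: common = {K}, closure = {I, K} → lossy.
Decomposition 3: common = {J, L}, closure = {G, H, I, J, L} → lossless.

Decomposition 2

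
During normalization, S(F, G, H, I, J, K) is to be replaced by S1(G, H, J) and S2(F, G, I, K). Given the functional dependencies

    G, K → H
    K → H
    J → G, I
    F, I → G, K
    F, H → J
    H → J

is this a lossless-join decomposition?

Common attributes: S1 ∩ S2 = {G}.
No dependency enlarges {G}, so (G)⁺ = {G}.
The closure contains neither all of S1 = {G, H, J} nor all of S2 = {F, G, I, K}, so the common attributes are not a superkey of either fragment. The join is lossy.

No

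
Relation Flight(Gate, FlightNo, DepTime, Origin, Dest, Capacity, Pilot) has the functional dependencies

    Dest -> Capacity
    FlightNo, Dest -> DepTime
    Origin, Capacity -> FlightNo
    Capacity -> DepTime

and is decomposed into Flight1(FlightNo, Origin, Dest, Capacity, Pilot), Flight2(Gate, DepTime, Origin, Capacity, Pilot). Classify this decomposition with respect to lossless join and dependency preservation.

Lossless test: (Origin, Capacity, Pilot)⁺ = {FlightNo, DepTime, Origin, Capacity, Pilot}, which is a superkey of neither fragment — lossy.
Dependency preservation: FlightNo, Dest → DepTime is not contained in any single fragment, but the restricted closure of its left-hand side across the fragments still reaches the right-hand side; the remaining FDs each lie inside some fragment. All dependencies are preserved.

lossy but dependency-preserving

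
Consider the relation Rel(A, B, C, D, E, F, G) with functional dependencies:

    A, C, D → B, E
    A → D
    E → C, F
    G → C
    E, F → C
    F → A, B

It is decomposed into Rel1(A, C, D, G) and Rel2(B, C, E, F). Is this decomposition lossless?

No

Common attributes: Rel1 ∩ Rel2 = {C}.
No dependency enlarges {C}, so (C)⁺ = {C}.
The closure contains neither all of Rel1 = {A, C, D, G} nor all of Rel2 = {B, C, E, F}, so the common attributes are not a superkey of either fragment. The join is lossy.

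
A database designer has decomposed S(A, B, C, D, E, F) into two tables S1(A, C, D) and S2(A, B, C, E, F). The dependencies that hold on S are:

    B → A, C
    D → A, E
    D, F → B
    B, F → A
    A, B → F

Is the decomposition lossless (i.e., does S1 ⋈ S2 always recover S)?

No

Common attributes: S1 ∩ S2 = {A, C}.
No dependency enlarges {A, C}, so (A, C)⁺ = {A, C}.
The closure contains neither all of S1 = {A, C, D} nor all of S2 = {A, B, C, E, F}, so the common attributes are not a superkey of either fragment. The join is lossy.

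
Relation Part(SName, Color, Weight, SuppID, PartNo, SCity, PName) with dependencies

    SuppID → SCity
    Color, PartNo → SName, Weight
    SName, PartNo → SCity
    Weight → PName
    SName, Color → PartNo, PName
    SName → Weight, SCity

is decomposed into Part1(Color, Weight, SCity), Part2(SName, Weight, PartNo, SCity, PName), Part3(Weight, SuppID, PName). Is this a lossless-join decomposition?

Chase test. Columns are SName, Color, Weight, SuppID, PartNo, SCity, PName; row i has aⱼ where attribute j ∈ Parti, else bᵢⱼ.
Initial tableau (one row per fragment):
  row 1: b11 a2 a3 b14 b15 a6 b17
  row 2: a1 b22 a3 b24 a5 a6 a7
  row 3: b31 b32 a3 a4 b35 b36 a7
Rows 1 and 2 agree on Weight; apply Weight→PName and equate their PName entries.
No row becomes fully distinguished — the join is lossy.

No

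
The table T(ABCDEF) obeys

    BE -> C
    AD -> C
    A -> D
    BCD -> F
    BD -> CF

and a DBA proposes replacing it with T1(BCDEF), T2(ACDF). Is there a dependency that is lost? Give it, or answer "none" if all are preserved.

BE → C lies within T1.
AD → C lies within T2.
A → D lies within T2.
BCD → F lies within T1.
BD → CF lies within T1.
Every dependency is enforceable on the fragments, so the decomposition is dependency-preserving.

none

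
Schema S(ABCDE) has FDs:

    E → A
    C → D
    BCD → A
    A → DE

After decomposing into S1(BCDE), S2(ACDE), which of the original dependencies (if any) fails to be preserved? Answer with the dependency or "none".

none

E → A lies within S2.
C → D lies within S1.
BCD → A: restricted closure across fragments reaches A.
A → DE lies within S2.
Every dependency is enforceable on the fragments, so the decomposition is dependency-preserving.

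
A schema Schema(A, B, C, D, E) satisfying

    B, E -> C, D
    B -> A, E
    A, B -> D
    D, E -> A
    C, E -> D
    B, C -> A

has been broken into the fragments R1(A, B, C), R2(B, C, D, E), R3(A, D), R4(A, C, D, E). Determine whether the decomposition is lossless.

Yes

Chase test. Columns are A, B, C, D, E; row i has aⱼ where attribute j ∈ Ri, else bᵢⱼ.
Initial tableau (one row per fragment):
  row 1: a1 a2 a3 b14 b15
  row 2: b21 a2 a3 a4 a5
  row 3: a1 b32 b33 a4 b35
  row 4: a1 b42 a3 a4 a5
Rows 1 and 2 agree on B; apply B→A, E and equate their A, E entries.
Rows 1 and 2 agree on A, B; apply A, B→D and equate their D entries.
Row 1 is now all distinguished symbols — the join is lossless.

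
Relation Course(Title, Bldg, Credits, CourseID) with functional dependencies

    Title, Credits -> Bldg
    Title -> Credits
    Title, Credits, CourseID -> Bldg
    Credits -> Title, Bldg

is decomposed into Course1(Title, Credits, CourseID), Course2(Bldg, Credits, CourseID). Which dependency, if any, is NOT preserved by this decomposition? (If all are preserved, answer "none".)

Title, Credits → Bldg: restricted closure across fragments reaches Bldg.
Title → Credits lies within Course1.
Title, Credits, CourseID → Bldg: restricted closure across fragments reaches Bldg.
Credits → Title, Bldg: restricted closure across fragments reaches Title, Bldg.
Every dependency is enforceable on the fragments, so the decomposition is dependency-preserving.

none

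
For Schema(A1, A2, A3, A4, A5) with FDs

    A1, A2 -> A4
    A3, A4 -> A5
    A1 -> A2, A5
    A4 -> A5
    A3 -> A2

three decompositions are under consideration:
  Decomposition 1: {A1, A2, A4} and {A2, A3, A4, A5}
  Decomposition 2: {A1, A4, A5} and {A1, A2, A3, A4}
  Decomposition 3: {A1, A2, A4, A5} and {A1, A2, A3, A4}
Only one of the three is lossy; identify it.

Decomposition 1

Decomposition 1: common = {A2, A4}, closure = {A2, A4, A5} → lossy.
Decomposition 2: common = {A1, A4}, closure = {A1, A2, A4, A5} → lossless.
Decomposition 3: common = {A1, A2, A4}, closure = {A1, A2, A4, A5} → lossless.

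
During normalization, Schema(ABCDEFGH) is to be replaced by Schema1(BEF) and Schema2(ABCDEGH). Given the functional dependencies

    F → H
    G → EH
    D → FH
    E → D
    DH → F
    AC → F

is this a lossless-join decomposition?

Yes

Common attributes: Schema1 ∩ Schema2 = {BE}.
Closure of {BE}: E → D applies, adding D; D → FH applies, adding FH. So (BE)⁺ = {BDEFH}.
This closure contains every attribute of Schema1, so Schema1 ∩ Schema2 → Schema1. The join is lossless.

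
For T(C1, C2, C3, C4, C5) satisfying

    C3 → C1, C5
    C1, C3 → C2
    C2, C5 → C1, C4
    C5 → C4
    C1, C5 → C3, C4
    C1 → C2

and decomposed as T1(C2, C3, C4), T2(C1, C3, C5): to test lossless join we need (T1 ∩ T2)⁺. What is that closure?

T1 ∩ T2 = {C3}.
C3 → C1, C5 applies, adding C1, C5
C1, C3 → C2 applies, adding C2
C2, C5 → C1, C4 applies, adding C4
Closure: {C1, C2, C3, C4, C5}.

C1, C2, C3, C4, C5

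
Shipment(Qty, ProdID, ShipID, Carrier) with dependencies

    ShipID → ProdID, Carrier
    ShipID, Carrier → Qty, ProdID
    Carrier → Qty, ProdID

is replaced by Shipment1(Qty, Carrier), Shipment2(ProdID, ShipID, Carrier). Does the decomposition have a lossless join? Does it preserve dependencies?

lossless and dependency-preserving

Lossless test: (Carrier)⁺ = {Qty, ProdID, Carrier}, which contains all of one fragment — lossless.
Dependency preservation: ShipID, Carrier → Qty, ProdID; Carrier → Qty, ProdID are not contained in any single fragment, but the restricted closure of each left-hand side across the fragments still reaches the right-hand side; the remaining FDs each lie inside some fragment. All dependencies are preserved.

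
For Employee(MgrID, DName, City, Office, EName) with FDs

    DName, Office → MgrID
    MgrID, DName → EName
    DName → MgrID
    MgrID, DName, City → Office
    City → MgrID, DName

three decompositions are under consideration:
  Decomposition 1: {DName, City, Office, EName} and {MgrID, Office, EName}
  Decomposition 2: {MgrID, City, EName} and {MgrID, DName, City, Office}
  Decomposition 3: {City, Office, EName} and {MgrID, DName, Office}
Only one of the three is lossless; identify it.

Decomposition 2

Decomposition 1: common = {Office, EName}, closure = {Office, EName} → lossy.
Decomposition 2: common = {MgrID, City}, closure = {MgrID, DName, City, Office, EName} → lossless.
Decomposition 3: common = {Office}, closure = {Office} → lossy.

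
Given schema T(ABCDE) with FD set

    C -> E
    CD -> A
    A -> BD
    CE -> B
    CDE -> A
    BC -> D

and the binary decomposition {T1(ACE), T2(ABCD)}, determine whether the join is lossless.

Common attributes: T1 ∩ T2 = {AC}.
Closure of {AC}: C → E applies, adding E; A → BD applies, adding BD. So (AC)⁺ = {ABCDE}.
This closure contains every attribute of T1, so T1 ∩ T2 → T1. The join is lossless.

Yes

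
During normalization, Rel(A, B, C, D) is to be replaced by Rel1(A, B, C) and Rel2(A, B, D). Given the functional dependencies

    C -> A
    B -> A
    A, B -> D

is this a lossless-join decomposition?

Yes

Common attributes: Rel1 ∩ Rel2 = {A, B}.
Closure of {A, B}: A, B → D applies, adding D. So (A, B)⁺ = {A, B, D}.
This closure contains every attribute of Rel2, so Rel1 ∩ Rel2 → Rel2. The join is lossless.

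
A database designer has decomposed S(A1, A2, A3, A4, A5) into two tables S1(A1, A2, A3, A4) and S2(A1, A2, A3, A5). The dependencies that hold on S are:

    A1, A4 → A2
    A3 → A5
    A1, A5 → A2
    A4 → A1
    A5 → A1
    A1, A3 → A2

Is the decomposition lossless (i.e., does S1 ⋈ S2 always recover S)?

Common attributes: S1 ∩ S2 = {A1, A2, A3}.
Closure of {A1, A2, A3}: A3 → A5 applies, adding A5. So (A1, A2, A3)⁺ = {A1, A2, A3, A5}.
This closure contains every attribute of S2, so S1 ∩ S2 → S2. The join is lossless.

Yes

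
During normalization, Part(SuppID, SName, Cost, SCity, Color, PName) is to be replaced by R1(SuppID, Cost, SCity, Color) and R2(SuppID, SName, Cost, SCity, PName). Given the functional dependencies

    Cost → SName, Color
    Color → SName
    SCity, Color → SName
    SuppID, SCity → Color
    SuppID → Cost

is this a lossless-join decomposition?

Common attributes: R1 ∩ R2 = {SuppID, Cost, SCity}.
Closure of {SuppID, Cost, SCity}: Cost → SName, Color applies, adding SName, Color. So (SuppID, Cost, SCity)⁺ = {SuppID, SName, Cost, SCity, Color}.
This closure contains every attribute of R1, so R1 ∩ R2 → R1. The join is lossless.

Yes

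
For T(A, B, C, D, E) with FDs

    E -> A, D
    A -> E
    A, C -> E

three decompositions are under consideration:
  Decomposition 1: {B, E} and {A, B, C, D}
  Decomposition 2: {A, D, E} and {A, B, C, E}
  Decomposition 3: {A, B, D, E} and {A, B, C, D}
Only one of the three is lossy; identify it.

Decomposition 1: common = {B}, closure = {B} → lossy.
Decomposition 2: common = {A, E}, closure = {A, D, E} → lossless.
Decomposition 3: common = {A, B, D}, closure = {A, B, D, E} → lossless.

Decomposition 1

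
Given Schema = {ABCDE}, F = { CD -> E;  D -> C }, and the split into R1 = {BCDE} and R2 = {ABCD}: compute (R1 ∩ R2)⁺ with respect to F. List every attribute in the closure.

BCDE

R1 ∩ R2 = {BCD}.
CD → E applies, adding E
Closure: {BCDE}.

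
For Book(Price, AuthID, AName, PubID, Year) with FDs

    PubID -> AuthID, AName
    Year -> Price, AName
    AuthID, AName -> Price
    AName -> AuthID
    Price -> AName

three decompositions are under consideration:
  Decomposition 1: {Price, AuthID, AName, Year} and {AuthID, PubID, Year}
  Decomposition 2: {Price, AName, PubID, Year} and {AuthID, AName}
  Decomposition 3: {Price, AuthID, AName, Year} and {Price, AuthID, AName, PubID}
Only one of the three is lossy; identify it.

Decomposition 1: common = {AuthID, Year}, closure = {Price, AuthID, AName, Year} → lossless.
Decomposition 2: common = {AName}, closure = {Price, AuthID, AName} → lossless.
Decomposition 3: common = {Price, AuthID, AName}, closure = {Price, AuthID, AName} → lossy.

Decomposition 3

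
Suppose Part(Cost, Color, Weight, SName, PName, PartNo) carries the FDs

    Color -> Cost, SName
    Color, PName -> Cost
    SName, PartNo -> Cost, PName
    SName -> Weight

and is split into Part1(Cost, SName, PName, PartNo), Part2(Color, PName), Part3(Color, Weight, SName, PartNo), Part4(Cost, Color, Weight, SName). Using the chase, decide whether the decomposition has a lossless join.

Chase test. Columns are Cost, Color, Weight, SName, PName, PartNo; row i has aⱼ where attribute j ∈ Parti, else bᵢⱼ.
Initial tableau (one row per fragment):
  row 1: a1 b12 b13 a4 a5 a6
  row 2: b21 a2 b23 b24 a5 b26
  row 3: b31 a2 a3 a4 b35 a6
  row 4: a1 a2 a3 a4 b45 b46
Rows 2 and 3 agree on Color; apply Color→Cost, SName and equate their Cost, SName entries.
Rows 2 and 4 agree on Color; apply Color→Cost, SName and equate their Cost, SName entries.
Rows 1 and 3 agree on SName, PartNo; apply SName, PartNo→Cost, PName and equate their Cost, PName entries.
Rows 1 and 2 agree on SName; apply SName→Weight and equate their Weight entries.
Rows 1 and 3 agree on SName; apply SName→Weight and equate their Weight entries.
Row 3 is now all distinguished symbols — the join is lossless.

Yes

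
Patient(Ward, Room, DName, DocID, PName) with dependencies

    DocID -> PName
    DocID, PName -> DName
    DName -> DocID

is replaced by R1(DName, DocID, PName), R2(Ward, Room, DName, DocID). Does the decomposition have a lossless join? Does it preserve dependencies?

Lossless test: (DName, DocID)⁺ = {DName, DocID, PName}, which contains all of one fragment — lossless.
Dependency preservation: every FD's attributes lie within a single fragment, so each can be enforced locally — preserved.

lossless and dependency-preserving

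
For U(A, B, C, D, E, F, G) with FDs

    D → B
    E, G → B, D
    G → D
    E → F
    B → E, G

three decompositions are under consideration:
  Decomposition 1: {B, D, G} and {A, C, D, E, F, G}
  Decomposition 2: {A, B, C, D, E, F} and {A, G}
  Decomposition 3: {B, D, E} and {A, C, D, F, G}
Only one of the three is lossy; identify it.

Decomposition 2

Decomposition 1: common = {D, G}, closure = {B, D, E, F, G} → lossless.
Decomposition 2: common = {A}, closure = {A} → lossy.
Decomposition 3: common = {D}, closure = {B, D, E, F, G} → lossless.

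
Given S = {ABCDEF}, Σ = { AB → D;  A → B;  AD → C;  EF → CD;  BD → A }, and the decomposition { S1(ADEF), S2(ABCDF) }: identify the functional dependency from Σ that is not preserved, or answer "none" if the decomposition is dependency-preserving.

EF → CD

Check EF → CD: no single fragment contains all of {CDEF}, and the restricted closure of {EF} across the fragments never reaches {CD}.
AB → D is preserved.
A → B is preserved.
AD → C is preserved.
BD → A is preserved.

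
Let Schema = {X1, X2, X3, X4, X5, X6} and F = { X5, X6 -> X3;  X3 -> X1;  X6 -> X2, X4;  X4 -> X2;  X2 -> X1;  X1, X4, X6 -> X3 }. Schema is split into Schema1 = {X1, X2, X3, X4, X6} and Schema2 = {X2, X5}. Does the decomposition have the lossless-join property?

Common attributes: Schema1 ∩ Schema2 = {X2}.
Closure of {X2}: X2 → X1 applies, adding X1. So (X2)⁺ = {X1, X2}.
The closure contains neither all of Schema1 = {X1, X2, X3, X4, X6} nor all of Schema2 = {X2, X5}, so the common attributes are not a superkey of either fragment. The join is lossy.

No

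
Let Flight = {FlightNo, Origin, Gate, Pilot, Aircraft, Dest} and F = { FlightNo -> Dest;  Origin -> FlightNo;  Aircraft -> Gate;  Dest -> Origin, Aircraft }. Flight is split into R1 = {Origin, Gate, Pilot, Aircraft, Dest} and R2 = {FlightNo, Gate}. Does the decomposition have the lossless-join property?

Common attributes: R1 ∩ R2 = {Gate}.
No dependency enlarges {Gate}, so (Gate)⁺ = {Gate}.
The closure contains neither all of R1 = {Origin, Gate, Pilot, Aircraft, Dest} nor all of R2 = {FlightNo, Gate}, so the common attributes are not a superkey of either fragment. The join is lossy.

No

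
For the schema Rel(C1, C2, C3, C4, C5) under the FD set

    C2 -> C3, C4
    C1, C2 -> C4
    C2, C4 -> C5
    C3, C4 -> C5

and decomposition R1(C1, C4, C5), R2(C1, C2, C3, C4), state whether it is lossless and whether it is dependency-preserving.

lossy and not dependency-preserving

Lossless test: (C1, C4)⁺ = {C1, C4}, which is a superkey of neither fragment — lossy.
Dependency preservation: the restricted closure of {C2, C4} across the fragments never reaches {C5}, so C2, C4 → C5 cannot be enforced without a join — not preserved.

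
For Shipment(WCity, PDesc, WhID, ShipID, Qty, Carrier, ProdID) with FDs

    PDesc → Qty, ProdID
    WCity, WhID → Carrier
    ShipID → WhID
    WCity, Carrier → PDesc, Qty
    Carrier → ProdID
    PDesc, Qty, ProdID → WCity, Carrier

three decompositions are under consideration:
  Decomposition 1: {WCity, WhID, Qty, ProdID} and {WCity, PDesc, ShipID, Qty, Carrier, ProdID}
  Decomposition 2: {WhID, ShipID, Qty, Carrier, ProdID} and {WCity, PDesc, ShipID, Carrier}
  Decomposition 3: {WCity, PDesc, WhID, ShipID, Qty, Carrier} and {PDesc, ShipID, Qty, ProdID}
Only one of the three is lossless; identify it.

Decomposition 3

Decomposition 1: common = {WCity, Qty, ProdID}, closure = {WCity, Qty, ProdID} → lossy.
Decomposition 2: common = {ShipID, Carrier}, closure = {WhID, ShipID, Carrier, ProdID} → lossy.
Decomposition 3: common = {PDesc, ShipID, Qty}, closure = {WCity, PDesc, WhID, ShipID, Qty, Carrier, ProdID} → lossless.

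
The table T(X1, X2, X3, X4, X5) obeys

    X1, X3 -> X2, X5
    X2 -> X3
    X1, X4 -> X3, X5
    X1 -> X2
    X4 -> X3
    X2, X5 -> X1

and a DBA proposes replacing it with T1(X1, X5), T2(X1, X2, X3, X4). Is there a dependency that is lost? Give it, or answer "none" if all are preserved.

X2, X5 -> X1

Check X2, X5 → X1: no single fragment contains all of {X1, X2, X5}, and the restricted closure of {X2, X5} across the fragments never reaches {X1}.
X1, X3 → X2, X5 is preserved.
X2 → X3 is preserved.
X1, X4 → X3, X5 is preserved.
X1 → X2 is preserved.
X4 → X3 is preserved.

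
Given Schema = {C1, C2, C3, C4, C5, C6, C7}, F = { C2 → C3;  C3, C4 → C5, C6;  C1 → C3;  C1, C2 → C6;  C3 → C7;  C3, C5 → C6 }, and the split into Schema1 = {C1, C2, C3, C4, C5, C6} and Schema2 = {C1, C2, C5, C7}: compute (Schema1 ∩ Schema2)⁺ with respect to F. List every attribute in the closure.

Schema1 ∩ Schema2 = {C1, C2, C5}.
C2 → C3 applies, adding C3
C1, C2 → C6 applies, adding C6
C3 → C7 applies, adding C7
Closure: {C1, C2, C3, C5, C6, C7}.

C1, C2, C3, C5, C6, C7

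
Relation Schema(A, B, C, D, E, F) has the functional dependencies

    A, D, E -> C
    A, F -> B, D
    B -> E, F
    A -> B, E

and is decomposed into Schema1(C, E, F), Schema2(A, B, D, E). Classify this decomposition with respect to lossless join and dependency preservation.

Lossless test: (E)⁺ = {E}, which is a superkey of neither fragment — lossy.
Dependency preservation: the restricted closure of {A, D, E} across the fragments never reaches {C}, so A, D, E → C cannot be enforced without a join — not preserved.

lossy and not dependency-preserving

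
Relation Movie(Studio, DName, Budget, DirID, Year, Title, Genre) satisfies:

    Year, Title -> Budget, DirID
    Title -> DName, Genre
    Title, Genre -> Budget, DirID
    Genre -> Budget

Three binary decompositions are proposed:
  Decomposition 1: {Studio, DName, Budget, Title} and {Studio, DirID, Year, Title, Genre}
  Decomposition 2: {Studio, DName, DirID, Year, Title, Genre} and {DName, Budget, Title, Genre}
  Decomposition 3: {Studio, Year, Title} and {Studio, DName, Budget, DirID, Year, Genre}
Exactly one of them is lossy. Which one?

Decomposition 1: common = {Studio, Title}, closure = {Studio, DName, Budget, DirID, Title, Genre} → lossless.
Decomposition 2: common = {DName, Title, Genre}, closure = {DName, Budget, DirID, Title, Genre} → lossless.
Decomposition 3: common = {Studio, Year}, closure = {Studio, Year} → lossy.

Decomposition 3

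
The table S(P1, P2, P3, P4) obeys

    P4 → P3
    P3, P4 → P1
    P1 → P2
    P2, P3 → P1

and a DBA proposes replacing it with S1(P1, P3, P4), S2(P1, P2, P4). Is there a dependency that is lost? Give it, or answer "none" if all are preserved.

P2, P3 → P1

Check P2, P3 → P1: no single fragment contains all of {P1, P2, P3}, and the restricted closure of {P2, P3} across the fragments never reaches {P1}.
P4 → P3 is preserved.
P3, P4 → P1 is preserved.
P1 → P2 is preserved.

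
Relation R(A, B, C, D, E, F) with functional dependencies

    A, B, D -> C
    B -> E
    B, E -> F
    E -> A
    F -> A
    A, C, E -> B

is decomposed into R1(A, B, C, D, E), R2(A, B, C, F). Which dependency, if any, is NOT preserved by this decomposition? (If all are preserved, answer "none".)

A, B, D → C lies within R1.
B → E lies within R1.
B, E → F: restricted closure across fragments reaches F.
E → A lies within R1.
F → A lies within R2.
A, C, E → B lies within R1.
Every dependency is enforceable on the fragments, so the decomposition is dependency-preserving.

none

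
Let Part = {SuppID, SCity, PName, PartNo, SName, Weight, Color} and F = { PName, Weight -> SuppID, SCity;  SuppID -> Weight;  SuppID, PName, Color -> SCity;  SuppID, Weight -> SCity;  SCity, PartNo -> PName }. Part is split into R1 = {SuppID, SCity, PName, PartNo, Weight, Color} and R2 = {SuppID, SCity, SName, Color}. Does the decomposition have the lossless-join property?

Common attributes: R1 ∩ R2 = {SuppID, SCity, Color}.
Closure of {SuppID, SCity, Color}: SuppID → Weight applies, adding Weight. So (SuppID, SCity, Color)⁺ = {SuppID, SCity, Weight, Color}.
The closure contains neither all of R1 = {SuppID, SCity, PName, PartNo, Weight, Color} nor all of R2 = {SuppID, SCity, SName, Color}, so the common attributes are not a superkey of either fragment. The join is lossy.

No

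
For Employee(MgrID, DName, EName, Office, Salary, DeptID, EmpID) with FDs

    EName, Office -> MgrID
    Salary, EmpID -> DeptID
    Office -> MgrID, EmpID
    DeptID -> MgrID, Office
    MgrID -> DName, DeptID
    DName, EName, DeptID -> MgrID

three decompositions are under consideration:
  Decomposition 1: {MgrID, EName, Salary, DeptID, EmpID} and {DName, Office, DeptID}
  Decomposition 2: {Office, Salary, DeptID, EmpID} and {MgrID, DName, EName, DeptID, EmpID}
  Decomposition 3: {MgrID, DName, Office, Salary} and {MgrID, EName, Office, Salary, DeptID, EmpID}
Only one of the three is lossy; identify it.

Decomposition 2

Decomposition 1: common = {DeptID}, closure = {MgrID, DName, Office, DeptID, EmpID} → lossless.
Decomposition 2: common = {DeptID, EmpID}, closure = {MgrID, DName, Office, DeptID, EmpID} → lossy.
Decomposition 3: common = {MgrID, Office, Salary}, closure = {MgrID, DName, Office, Salary, DeptID, EmpID} → lossless.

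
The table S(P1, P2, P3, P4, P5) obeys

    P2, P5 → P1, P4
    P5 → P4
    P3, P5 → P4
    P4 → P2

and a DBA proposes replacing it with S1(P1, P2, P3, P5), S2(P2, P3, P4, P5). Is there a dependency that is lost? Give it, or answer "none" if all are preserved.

P2, P5 → P1, P4: restricted closure across fragments reaches P1, P4.
P5 → P4 lies within S2.
P3, P5 → P4 lies within S2.
P4 → P2 lies within S2.
Every dependency is enforceable on the fragments, so the decomposition is dependency-preserving.

none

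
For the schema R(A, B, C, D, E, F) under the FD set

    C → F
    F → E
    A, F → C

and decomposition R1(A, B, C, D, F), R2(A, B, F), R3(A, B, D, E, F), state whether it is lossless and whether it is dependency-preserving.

Lossless test (chase): Rows 1 and 2 agree on F; apply F→E and equate their E entries. Rows 1 and 3 agree on F; apply F→E and equate their E entries. Rows 1 and 2 agree on A, F; apply A, F→C and equate their C entries. Rows 1 and 3 agree on A, F; apply A, F→C and equate their C entries. Row 1 is now all distinguished symbols — the join is lossless.
Dependency preservation: every FD's attributes lie within a single fragment, so each can be enforced locally — preserved.

lossless and dependency-preserving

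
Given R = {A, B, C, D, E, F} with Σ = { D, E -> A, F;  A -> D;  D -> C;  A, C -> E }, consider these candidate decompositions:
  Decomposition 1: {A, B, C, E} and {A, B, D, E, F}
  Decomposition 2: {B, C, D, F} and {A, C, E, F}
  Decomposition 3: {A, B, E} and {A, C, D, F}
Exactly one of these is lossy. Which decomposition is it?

Decomposition 2

Decomposition 1: common = {A, B, E}, closure = {A, B, C, D, E, F} → lossless.
Decomposition 2: common = {C, F}, closure = {C, F} → lossy.
Decomposition 3: common = {A}, closure = {A, C, D, E, F} → lossless.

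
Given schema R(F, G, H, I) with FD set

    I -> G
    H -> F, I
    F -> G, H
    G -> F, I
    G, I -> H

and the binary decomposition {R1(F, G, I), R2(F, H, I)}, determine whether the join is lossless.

Yes

Common attributes: R1 ∩ R2 = {F, I}.
Closure of {F, I}: I → G applies, adding G; F → G, H applies, adding H. So (F, I)⁺ = {F, G, H, I}.
This closure contains every attribute of R1, so R1 ∩ R2 → R1. The join is lossless.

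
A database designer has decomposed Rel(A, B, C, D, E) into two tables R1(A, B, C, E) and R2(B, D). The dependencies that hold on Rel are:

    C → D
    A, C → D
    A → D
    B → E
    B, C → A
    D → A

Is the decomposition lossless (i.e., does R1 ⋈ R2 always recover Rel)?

No

Common attributes: R1 ∩ R2 = {B}.
Closure of {B}: B → E applies, adding E. So (B)⁺ = {B, E}.
The closure contains neither all of R1 = {A, B, C, E} nor all of R2 = {B, D}, so the common attributes are not a superkey of either fragment. The join is lossy.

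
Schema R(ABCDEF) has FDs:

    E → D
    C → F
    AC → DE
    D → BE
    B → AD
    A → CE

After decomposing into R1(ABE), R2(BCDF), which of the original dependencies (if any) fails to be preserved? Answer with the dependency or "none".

none

E → D: restricted closure across fragments reaches D.
C → F lies within R2.
AC → DE: restricted closure across fragments reaches DE.
D → BE: restricted closure across fragments reaches BE.
B → AD: restricted closure across fragments reaches AD.
A → CE: restricted closure across fragments reaches CE.
Every dependency is enforceable on the fragments, so the decomposition is dependency-preserving.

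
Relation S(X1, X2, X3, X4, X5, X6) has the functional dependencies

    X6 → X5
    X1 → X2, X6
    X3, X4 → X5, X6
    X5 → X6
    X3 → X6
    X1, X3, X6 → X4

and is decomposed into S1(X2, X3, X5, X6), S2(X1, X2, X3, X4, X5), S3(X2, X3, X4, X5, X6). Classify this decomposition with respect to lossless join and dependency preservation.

Lossless test (chase): Rows 2 and 3 agree on X3, X4; apply X3, X4→X5, X6 and equate their X5, X6 entries. Row 2 is now all distinguished symbols — the join is lossless.
Dependency preservation: X1 → X2, X6; X1, X3, X6 → X4 are not contained in any single fragment, but the restricted closure of each left-hand side across the fragments still reaches the right-hand side; the remaining FDs each lie inside some fragment. All dependencies are preserved.

lossless and dependency-preserving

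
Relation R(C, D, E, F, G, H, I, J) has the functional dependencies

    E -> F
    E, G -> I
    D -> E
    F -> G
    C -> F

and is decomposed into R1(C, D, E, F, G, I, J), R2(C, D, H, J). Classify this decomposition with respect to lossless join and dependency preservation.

Lossless test: (C, D, J)⁺ = {C, D, E, F, G, I, J}, which contains all of one fragment — lossless.
Dependency preservation: every FD's attributes lie within a single fragment, so each can be enforced locally — preserved.

lossless and dependency-preserving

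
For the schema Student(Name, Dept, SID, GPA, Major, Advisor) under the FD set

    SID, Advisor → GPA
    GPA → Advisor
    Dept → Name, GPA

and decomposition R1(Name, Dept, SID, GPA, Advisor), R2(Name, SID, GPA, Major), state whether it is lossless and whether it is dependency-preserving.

Lossless test: (Name, SID, GPA)⁺ = {Name, SID, GPA, Advisor}, which is a superkey of neither fragment — lossy.
Dependency preservation: every FD's attributes lie within a single fragment, so each can be enforced locally — preserved.

lossy but dependency-preserving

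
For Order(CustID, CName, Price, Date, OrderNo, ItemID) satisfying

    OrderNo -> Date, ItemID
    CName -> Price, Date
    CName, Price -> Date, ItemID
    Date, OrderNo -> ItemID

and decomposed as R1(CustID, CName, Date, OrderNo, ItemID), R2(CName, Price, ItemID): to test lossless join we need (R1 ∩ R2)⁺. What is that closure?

R1 ∩ R2 = {CName, ItemID}.
CName → Price, Date applies, adding Price, Date
Closure: {CName, Price, Date, ItemID}.

CName, Price, Date, ItemID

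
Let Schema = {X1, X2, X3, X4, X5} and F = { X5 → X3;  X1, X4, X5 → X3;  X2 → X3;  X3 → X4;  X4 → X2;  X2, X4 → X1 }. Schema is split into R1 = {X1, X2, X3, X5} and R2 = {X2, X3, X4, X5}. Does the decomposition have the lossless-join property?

Common attributes: R1 ∩ R2 = {X2, X3, X5}.
Closure of {X2, X3, X5}: X3 → X4 applies, adding X4; X2, X4 → X1 applies, adding X1. So (X2, X3, X5)⁺ = {X1, X2, X3, X4, X5}.
This closure contains every attribute of R1, so R1 ∩ R2 → R1. The join is lossless.

Yes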